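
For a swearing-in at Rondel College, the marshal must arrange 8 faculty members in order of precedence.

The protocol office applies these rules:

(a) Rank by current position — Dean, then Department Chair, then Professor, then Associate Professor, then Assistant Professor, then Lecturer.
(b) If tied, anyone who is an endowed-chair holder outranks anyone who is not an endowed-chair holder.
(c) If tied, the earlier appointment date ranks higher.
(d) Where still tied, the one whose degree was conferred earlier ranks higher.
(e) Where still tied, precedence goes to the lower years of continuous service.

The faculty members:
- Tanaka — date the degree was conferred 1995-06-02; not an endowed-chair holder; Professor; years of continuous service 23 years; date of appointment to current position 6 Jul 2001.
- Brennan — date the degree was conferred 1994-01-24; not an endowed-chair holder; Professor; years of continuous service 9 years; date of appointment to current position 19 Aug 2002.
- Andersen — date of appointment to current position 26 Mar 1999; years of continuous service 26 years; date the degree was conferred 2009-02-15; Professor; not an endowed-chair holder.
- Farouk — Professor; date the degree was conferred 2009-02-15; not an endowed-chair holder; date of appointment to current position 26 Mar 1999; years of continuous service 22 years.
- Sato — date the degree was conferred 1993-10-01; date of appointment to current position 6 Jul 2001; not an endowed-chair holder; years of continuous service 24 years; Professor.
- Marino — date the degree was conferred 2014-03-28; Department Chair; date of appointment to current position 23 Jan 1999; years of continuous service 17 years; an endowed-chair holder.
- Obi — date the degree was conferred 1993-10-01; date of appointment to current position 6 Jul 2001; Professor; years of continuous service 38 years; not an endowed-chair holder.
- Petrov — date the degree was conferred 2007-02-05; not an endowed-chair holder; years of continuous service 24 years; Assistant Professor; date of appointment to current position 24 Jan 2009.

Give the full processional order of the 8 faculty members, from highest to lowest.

By current position: Marino (Department Chair); then Farouk, Andersen, Sato, Obi, Tanaka and Brennan (Professor); then Petrov (Assistant Professor).
Farouk, Andersen, Sato, Obi, Tanaka and Brennan are each not an endowed-chair holder, so the next rule applies.
Among Farouk, Andersen, Sato, Obi, Tanaka and Brennan, by date of appointment to current position (earlier first): Farouk and Andersen (26 Mar 1999) before Sato, Obi and Tanaka (6 Jul 2001) before Brennan (19 Aug 2002).
Farouk and Andersen both have date the degree was conferred 2009-02-15, so the next rule applies.
Among Farouk and Andersen, by years of continuous service (lower first): Farouk (22 years) before Andersen (26 years).
Among Sato, Obi and Tanaka, by date the degree was conferred (earlier first): Sato and Obi (1993-10-01) before Tanaka (1995-06-02).
Among Sato and Obi, by years of continuous service (lower first): Sato (24 years) before Obi (38 years).
Full order: Marino, Farouk, Andersen, Sato, Obi, Tanaka, Brennan, Petrov.

Marino, Farouk, Andersen, Sato, Obi, Tanaka, Brennan, Petrov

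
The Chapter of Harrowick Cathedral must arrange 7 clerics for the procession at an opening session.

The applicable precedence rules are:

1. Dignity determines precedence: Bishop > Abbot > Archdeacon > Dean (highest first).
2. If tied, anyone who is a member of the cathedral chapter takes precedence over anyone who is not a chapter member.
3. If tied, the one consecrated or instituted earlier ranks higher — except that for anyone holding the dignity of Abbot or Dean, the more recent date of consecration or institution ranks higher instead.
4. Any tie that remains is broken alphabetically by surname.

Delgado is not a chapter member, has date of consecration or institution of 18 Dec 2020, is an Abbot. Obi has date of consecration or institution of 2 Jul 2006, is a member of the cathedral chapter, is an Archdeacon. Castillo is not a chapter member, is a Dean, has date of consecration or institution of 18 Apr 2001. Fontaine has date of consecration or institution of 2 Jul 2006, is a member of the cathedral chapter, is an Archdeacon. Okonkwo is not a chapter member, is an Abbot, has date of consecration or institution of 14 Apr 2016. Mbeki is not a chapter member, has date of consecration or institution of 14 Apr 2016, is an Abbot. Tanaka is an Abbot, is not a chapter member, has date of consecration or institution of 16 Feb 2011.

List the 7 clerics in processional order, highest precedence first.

By dignity: Delgado, Mbeki, Okonkwo and Tanaka (Abbot); then Fontaine and Obi (Archdeacon); then Castillo (Dean).
Delgado, Mbeki, Okonkwo and Tanaka are each not a chapter member, so the next rule applies.
Among Delgado, Mbeki, Okonkwo and Tanaka, by date of consecration or institution (later first) (reversed rule for this group): Delgado (18 Dec 2020) before Mbeki and Okonkwo (14 Apr 2016) before Tanaka (16 Feb 2011).
Among Mbeki and Okonkwo, alphabetically by surname: Mbeki before Okonkwo.
Fontaine and Obi are each a member of the cathedral chapter, so the next rule applies.
Fontaine and Obi both have date of consecration or institution 2 Jul 2006, so the next rule applies.
Among Fontaine and Obi, alphabetically by surname: Fontaine before Obi.
Full order: Delgado, Mbeki, Okonkwo, Tanaka, Fontaine, Obi, Castillo.

Delgado, Mbeki, Okonkwo, Tanaka, Fontaine, Obi, Castillo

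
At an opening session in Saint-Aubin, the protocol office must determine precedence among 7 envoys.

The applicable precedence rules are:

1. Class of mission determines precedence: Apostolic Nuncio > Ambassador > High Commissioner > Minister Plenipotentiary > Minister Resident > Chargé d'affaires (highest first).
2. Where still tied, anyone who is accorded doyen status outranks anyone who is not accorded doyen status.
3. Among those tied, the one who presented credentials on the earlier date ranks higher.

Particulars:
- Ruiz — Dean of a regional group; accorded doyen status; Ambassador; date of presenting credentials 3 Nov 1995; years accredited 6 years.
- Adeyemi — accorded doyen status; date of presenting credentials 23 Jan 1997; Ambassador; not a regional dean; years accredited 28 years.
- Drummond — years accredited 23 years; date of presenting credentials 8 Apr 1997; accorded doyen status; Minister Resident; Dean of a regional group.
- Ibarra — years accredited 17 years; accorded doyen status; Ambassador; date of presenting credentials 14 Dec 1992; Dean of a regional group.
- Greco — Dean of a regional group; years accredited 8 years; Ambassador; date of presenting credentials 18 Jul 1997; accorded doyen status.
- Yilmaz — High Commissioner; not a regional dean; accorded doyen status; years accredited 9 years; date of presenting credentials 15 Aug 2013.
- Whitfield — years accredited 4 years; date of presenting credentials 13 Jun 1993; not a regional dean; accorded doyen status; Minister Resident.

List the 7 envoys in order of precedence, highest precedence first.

Ibarra, Ruiz, Adeyemi, Greco, Yilmaz, Whitfield, Drummond

By class of mission: Ibarra, Ruiz, Adeyemi and Greco (Ambassador); then Yilmaz (High Commissioner); then Whitfield and Drummond (Minister Resident).
Ibarra, Ruiz, Adeyemi and Greco are each accorded doyen status, so the next rule applies.
Among Ibarra, Ruiz, Adeyemi and Greco, by date of presenting credentials (earlier first): Ibarra (14 Dec 1992) before Ruiz (3 Nov 1995) before Adeyemi (23 Jan 1997) before Greco (18 Jul 1997).
Whitfield and Drummond are each accorded doyen status, so the next rule applies.
Among Whitfield and Drummond, by date of presenting credentials (earlier first): Whitfield (13 Jun 1993) before Drummond (8 Apr 1997).
Full order: Ibarra, Ruiz, Adeyemi, Greco, Yilmaz, Whitfield, Drummond.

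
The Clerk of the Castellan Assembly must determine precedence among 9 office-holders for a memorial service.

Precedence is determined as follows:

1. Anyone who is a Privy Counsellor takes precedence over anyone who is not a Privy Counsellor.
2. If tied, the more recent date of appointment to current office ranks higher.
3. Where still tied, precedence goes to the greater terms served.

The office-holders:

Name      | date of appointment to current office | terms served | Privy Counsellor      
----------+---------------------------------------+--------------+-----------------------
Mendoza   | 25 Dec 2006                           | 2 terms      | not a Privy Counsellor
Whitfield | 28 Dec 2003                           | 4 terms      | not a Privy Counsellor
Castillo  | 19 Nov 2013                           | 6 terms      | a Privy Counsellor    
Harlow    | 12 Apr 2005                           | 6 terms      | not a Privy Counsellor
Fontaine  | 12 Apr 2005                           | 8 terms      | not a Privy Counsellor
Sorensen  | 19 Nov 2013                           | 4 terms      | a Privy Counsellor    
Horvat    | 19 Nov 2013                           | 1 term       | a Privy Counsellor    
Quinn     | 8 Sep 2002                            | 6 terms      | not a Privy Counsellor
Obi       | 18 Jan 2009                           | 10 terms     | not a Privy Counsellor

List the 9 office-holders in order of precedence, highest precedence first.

By the first rule: Castillo, Sorensen and Horvat (each a Privy Counsellor); then Obi, Mendoza, Fontaine, Harlow, Whitfield and Quinn (each not a Privy Counsellor).
Castillo, Sorensen and Horvat all have date of appointment to current office 19 Nov 2013, so the next rule applies.
Among Castillo, Sorensen and Horvat, by terms served (higher first): Castillo (6 terms) before Sorensen (4 terms) before Horvat (1 term).
Among Obi, Mendoza, Fontaine, Harlow, Whitfield and Quinn, by date of appointment to current office (later first): Obi (18 Jan 2009) before Mendoza (25 Dec 2006) before Fontaine and Harlow (12 Apr 2005) before Whitfield (28 Dec 2003) before Quinn (8 Sep 2002).
Among Fontaine and Harlow, by terms served (higher first): Fontaine (8 terms) before Harlow (6 terms).
Full order: Castillo, Sorensen, Horvat, Obi, Mendoza, Fontaine, Harlow, Whitfield, Quinn.

Castillo, Sorensen, Horvat, Obi, Mendoza, Fontaine, Harlow, Whitfield, Quinn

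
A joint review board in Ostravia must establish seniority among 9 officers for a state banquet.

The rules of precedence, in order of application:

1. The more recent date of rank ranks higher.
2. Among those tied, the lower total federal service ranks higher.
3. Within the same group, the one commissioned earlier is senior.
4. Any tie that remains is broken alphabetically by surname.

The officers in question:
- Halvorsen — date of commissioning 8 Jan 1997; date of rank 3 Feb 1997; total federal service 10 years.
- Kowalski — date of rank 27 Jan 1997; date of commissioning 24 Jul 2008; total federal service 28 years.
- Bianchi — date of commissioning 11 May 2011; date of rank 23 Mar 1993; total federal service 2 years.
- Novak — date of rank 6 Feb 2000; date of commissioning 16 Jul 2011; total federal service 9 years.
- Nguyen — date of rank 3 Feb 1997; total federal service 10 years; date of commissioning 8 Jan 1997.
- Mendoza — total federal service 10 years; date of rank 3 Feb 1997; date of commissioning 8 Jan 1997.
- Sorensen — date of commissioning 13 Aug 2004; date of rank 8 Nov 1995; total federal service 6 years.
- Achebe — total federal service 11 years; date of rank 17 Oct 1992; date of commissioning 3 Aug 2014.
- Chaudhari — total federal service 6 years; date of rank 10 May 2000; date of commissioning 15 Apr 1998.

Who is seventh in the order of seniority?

Sorensen

By date of rank (later first): Chaudhari (10 May 2000); then Novak (6 Feb 2000); then Halvorsen, Mendoza and Nguyen (each 3 Feb 1997); then Kowalski (27 Jan 1997); then Sorensen (8 Nov 1995); then Bianchi (23 Mar 1993); then Achebe (17 Oct 1992).
Halvorsen, Mendoza and Nguyen all have total federal service 10 years, so the next rule applies.
Halvorsen, Mendoza and Nguyen all have date of commissioning 8 Jan 1997, so the next rule applies.
Among Halvorsen, Mendoza and Nguyen, alphabetically by surname: Halvorsen before Mendoza before Nguyen.
Order: Chaudhari, Novak, Halvorsen, Mendoza, Nguyen, Kowalski, Sorensen, Bianchi, Achebe.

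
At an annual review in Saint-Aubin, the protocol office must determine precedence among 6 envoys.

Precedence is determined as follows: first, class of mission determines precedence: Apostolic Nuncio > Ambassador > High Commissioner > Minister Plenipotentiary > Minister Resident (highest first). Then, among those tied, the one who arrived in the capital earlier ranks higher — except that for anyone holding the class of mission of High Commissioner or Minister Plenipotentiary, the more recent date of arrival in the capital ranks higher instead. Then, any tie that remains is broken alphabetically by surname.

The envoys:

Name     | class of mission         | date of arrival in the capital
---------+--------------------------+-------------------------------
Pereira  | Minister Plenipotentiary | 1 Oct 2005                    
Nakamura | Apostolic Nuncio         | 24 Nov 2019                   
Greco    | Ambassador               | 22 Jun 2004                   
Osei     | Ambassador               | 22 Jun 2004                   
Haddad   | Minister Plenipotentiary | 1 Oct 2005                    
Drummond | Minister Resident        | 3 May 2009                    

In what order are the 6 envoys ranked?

By class of mission: Nakamura (Apostolic Nuncio); then Greco and Osei (Ambassador); then Haddad and Pereira (Minister Plenipotentiary); then Drummond (Minister Resident).
Greco and Osei both have date of arrival in the capital 22 Jun 2004, so the next rule applies.
Among Greco and Osei, alphabetically by surname: Greco before Osei.
Haddad and Pereira both have date of arrival in the capital 1 Oct 2005, so the next rule applies.
Among Haddad and Pereira, alphabetically by surname: Haddad before Pereira.
Full order: Nakamura, Greco, Osei, Haddad, Pereira, Drummond.

Nakamura, Greco, Osei, Haddad, Pereira, Drummond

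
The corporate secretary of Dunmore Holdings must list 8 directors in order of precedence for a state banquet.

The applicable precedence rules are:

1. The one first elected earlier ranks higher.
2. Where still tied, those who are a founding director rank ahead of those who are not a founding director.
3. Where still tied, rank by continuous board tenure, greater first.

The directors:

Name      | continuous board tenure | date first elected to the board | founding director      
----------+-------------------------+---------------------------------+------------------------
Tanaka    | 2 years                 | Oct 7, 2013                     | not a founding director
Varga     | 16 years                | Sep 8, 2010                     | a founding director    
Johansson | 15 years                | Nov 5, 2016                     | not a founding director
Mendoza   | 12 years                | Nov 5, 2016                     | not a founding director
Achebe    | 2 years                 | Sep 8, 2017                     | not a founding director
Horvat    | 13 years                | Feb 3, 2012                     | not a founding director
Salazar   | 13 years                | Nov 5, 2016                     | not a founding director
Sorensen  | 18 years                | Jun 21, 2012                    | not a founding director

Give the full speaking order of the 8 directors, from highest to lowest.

By date first elected to the board (earlier first): Varga (Sep 8, 2010); then Horvat (Feb 3, 2012); then Sorensen (Jun 21, 2012); then Tanaka (Oct 7, 2013); then Johansson, Salazar and Mendoza (each Nov 5, 2016); then Achebe (Sep 8, 2017).
Johansson, Salazar and Mendoza are each not a founding director, so the next rule applies.
Among Johansson, Salazar and Mendoza, by continuous board tenure (higher first): Johansson (15 years) before Salazar (13 years) before Mendoza (12 years).
Full order: Varga, Horvat, Sorensen, Tanaka, Johansson, Salazar, Mendoza, Achebe.

Varga, Horvat, Sorensen, Tanaka, Johansson, Salazar, Mendoza, Achebe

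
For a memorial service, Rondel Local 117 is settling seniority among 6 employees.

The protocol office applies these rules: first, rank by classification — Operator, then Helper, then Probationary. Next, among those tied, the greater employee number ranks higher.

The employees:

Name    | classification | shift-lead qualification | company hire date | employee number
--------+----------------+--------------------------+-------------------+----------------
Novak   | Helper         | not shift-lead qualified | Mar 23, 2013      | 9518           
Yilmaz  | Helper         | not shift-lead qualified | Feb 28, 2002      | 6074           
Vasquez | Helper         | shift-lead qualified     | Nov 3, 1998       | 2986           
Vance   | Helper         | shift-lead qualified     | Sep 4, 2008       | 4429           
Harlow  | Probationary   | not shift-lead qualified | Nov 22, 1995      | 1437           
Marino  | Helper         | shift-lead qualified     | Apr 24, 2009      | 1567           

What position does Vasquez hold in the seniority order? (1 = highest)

By classification: Novak, Yilmaz, Vance, Vasquez and Marino (Helper); then Harlow (Probationary).
Among Novak, Yilmaz, Vance, Vasquez and Marino, by employee number (higher first): Novak (9518) before Yilmaz (6074) before Vance (4429) before Vasquez (2986) before Marino (1567).
Order: Novak, Yilmaz, Vance, Vasquez, Marino, Harlow. So position 4.

4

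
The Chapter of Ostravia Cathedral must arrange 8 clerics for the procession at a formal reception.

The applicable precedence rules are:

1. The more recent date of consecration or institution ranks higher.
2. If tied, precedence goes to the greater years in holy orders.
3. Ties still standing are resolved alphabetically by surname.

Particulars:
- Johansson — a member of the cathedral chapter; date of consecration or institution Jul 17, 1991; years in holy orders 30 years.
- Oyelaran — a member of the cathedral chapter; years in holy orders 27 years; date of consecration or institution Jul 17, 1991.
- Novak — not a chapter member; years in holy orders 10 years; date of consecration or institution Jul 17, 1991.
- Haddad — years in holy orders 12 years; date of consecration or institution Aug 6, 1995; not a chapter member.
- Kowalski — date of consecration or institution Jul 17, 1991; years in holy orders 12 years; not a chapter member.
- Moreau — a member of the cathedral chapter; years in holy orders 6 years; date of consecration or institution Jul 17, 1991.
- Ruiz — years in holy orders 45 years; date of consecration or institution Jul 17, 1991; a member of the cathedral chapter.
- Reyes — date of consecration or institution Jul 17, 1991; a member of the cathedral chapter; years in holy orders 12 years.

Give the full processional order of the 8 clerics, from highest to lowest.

By date of consecration or institution (later first): Haddad (Aug 6, 1995); then Ruiz, Johansson, Oyelaran, Kowalski, Reyes, Novak and Moreau (each Jul 17, 1991).
Among Ruiz, Johansson, Oyelaran, Kowalski, Reyes, Novak and Moreau, by years in holy orders (higher first): Ruiz (45 years) before Johansson (30 years) before Oyelaran (27 years) before Kowalski and Reyes (12 years) before Novak (10 years) before Moreau (6 years).
Among Kowalski and Reyes, alphabetically by surname: Kowalski before Reyes.
Full order: Haddad, Ruiz, Johansson, Oyelaran, Kowalski, Reyes, Novak, Moreau.

Haddad, Ruiz, Johansson, Oyelaran, Kowalski, Reyes, Novak, Moreau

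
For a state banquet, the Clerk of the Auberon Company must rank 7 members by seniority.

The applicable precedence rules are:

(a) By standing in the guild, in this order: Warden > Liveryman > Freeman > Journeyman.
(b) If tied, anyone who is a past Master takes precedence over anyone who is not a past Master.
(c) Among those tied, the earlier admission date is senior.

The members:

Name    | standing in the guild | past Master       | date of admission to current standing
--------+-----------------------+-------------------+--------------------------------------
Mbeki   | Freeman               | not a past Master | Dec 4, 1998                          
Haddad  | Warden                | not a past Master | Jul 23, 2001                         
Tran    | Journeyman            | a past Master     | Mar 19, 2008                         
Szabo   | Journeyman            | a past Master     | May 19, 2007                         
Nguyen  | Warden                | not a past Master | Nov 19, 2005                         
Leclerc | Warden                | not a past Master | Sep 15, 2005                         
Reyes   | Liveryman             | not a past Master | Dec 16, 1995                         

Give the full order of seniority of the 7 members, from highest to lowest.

By standing in the guild: Haddad, Leclerc and Nguyen (Warden); then Reyes (Liveryman); then Mbeki (Freeman); then Szabo and Tran (Journeyman).
Haddad, Leclerc and Nguyen are each not a past Master, so the next rule applies.
Among Haddad, Leclerc and Nguyen, by date of admission to current standing (earlier first): Haddad (Jul 23, 2001) before Leclerc (Sep 15, 2005) before Nguyen (Nov 19, 2005).
Szabo and Tran are each a past Master, so the next rule applies.
Among Szabo and Tran, by date of admission to current standing (earlier first): Szabo (May 19, 2007) before Tran (Mar 19, 2008).
Full order: Haddad, Leclerc, Nguyen, Reyes, Mbeki, Szabo, Tran.

Haddad, Leclerc, Nguyen, Reyes, Mbeki, Szabo, Tran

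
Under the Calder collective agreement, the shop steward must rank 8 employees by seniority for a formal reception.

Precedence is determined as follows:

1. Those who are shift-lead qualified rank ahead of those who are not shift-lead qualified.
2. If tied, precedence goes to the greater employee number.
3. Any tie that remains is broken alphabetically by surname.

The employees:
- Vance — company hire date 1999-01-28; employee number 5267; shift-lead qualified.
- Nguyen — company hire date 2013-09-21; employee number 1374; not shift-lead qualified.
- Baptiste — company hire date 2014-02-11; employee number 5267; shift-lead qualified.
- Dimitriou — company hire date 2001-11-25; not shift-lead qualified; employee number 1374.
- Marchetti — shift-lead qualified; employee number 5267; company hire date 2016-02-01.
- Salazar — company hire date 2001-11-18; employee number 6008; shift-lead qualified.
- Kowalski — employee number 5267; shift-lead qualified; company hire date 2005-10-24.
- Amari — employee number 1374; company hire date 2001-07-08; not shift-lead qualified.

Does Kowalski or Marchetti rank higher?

By the first rule: Salazar, Baptiste, Kowalski, Marchetti and Vance (each shift-lead qualified); then Amari, Dimitriou and Nguyen (each not shift-lead qualified).
Among Salazar, Baptiste, Kowalski, Marchetti and Vance, by employee number (higher first): Salazar (6008) before Baptiste, Kowalski, Marchetti and Vance (5267).
Among Baptiste, Kowalski, Marchetti and Vance, alphabetically by surname: Baptiste before Kowalski before Marchetti before Vance.
Amari, Dimitriou and Nguyen all have employee number 1374, so the next rule applies.
Among Amari, Dimitriou and Nguyen, alphabetically by surname: Amari before Dimitriou before Nguyen.
So Kowalski takes precedence.

Kowalski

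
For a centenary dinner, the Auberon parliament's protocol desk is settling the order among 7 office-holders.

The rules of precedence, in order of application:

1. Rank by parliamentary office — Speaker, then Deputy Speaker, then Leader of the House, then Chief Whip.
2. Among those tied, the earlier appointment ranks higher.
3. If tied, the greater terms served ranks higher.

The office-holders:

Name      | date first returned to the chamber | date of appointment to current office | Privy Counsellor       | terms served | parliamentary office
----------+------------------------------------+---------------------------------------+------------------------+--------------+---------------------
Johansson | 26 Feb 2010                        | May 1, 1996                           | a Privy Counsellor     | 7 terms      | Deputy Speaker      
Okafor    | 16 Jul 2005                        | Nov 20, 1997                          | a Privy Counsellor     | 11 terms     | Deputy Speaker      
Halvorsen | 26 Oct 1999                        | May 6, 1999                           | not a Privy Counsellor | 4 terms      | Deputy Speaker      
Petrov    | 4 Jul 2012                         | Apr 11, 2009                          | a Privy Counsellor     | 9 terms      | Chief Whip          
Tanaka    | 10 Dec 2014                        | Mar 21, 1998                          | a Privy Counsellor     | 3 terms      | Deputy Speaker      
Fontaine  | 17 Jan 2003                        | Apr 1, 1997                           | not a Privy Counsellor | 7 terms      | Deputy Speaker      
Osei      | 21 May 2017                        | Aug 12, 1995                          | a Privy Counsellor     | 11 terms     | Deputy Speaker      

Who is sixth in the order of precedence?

Halvorsen

By parliamentary office: Osei, Johansson, Fontaine, Okafor, Tanaka and Halvorsen (Deputy Speaker); then Petrov (Chief Whip).
Among Osei, Johansson, Fontaine, Okafor, Tanaka and Halvorsen, by date of appointment to current office (earlier first): Osei (Aug 12, 1995) before Johansson (May 1, 1996) before Fontaine (Apr 1, 1997) before Okafor (Nov 20, 1997) before Tanaka (Mar 21, 1998) before Halvorsen (May 6, 1999).
Order: Osei, Johansson, Fontaine, Okafor, Tanaka, Halvorsen, Petrov.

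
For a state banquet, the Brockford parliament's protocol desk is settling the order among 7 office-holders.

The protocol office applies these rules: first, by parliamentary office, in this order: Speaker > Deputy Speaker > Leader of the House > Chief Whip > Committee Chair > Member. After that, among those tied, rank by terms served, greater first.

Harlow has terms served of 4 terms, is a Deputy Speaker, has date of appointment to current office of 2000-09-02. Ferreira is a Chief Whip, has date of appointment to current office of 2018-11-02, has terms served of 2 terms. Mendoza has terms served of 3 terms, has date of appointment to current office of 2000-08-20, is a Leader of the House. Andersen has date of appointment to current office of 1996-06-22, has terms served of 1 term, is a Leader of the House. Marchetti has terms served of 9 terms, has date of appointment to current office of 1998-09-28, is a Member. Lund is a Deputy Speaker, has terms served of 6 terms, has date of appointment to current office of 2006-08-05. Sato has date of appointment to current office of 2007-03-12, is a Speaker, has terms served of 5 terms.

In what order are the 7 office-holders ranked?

Sato, Lund, Harlow, Mendoza, Andersen, Ferreira, Marchetti

By parliamentary office: Sato (Speaker); then Lund and Harlow (Deputy Speaker); then Mendoza and Andersen (Leader of the House); then Ferreira (Chief Whip); then Marchetti (Member).
Among Lund and Harlow, by terms served (higher first): Lund (6 terms) before Harlow (4 terms).
Among Mendoza and Andersen, by terms served (higher first): Mendoza (3 terms) before Andersen (1 term).
Full order: Sato, Lund, Harlow, Mendoza, Andersen, Ferreira, Marchetti.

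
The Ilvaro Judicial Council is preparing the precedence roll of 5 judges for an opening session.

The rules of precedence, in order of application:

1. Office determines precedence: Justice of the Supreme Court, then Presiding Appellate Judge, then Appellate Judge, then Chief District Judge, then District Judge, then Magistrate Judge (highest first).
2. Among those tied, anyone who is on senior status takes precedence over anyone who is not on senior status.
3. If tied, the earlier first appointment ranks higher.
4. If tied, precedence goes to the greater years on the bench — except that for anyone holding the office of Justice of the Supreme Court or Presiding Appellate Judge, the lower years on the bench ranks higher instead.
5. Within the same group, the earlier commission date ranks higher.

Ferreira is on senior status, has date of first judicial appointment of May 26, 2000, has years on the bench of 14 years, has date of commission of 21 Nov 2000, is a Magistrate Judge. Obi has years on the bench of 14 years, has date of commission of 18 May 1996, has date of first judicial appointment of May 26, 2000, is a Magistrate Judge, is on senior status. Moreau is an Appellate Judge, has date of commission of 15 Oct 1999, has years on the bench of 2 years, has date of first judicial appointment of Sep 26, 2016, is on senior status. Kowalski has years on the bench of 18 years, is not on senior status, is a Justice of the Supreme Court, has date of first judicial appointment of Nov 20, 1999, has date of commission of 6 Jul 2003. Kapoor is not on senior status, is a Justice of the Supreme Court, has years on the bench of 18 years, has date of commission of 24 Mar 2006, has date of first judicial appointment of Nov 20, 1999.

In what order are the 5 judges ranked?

Kowalski, Kapoor, Moreau, Obi, Ferreira

By office: Kowalski and Kapoor (Justice of the Supreme Court); then Moreau (Appellate Judge); then Obi and Ferreira (Magistrate Judge).
Kowalski and Kapoor are each not on senior status, so the next rule applies.
Kowalski and Kapoor both have date of first judicial appointment Nov 20, 1999, so the next rule applies.
Kowalski and Kapoor both have years on the bench 18 years, so the next rule applies.
Among Kowalski and Kapoor, by date of commission (earlier first): Kowalski (6 Jul 2003) before Kapoor (24 Mar 2006).
Obi and Ferreira are each on senior status, so the next rule applies.
Obi and Ferreira both have date of first judicial appointment May 26, 2000, so the next rule applies.
Obi and Ferreira both have years on the bench 14 years, so the next rule applies.
Among Obi and Ferreira, by date of commission (earlier first): Obi (18 May 1996) before Ferreira (21 Nov 2000).
Full order: Kowalski, Kapoor, Moreau, Obi, Ferreira.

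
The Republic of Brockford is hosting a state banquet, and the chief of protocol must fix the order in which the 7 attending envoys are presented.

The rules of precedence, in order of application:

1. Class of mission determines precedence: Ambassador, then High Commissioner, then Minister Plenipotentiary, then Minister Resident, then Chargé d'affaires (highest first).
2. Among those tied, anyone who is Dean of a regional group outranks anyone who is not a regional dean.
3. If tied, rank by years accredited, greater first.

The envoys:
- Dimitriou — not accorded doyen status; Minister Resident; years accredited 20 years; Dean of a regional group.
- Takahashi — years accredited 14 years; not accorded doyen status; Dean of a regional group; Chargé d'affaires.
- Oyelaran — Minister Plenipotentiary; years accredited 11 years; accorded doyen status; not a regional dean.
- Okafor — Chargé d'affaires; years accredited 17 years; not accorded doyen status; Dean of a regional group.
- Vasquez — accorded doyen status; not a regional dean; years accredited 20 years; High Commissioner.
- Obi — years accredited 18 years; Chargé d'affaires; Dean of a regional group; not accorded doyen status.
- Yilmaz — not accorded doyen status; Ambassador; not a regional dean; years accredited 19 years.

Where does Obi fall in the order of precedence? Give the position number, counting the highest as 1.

By class of mission: Yilmaz (Ambassador); then Vasquez (High Commissioner); then Oyelaran (Minister Plenipotentiary); then Dimitriou (Minister Resident); then Obi, Okafor and Takahashi (Chargé d'affaires).
Obi, Okafor and Takahashi are each Dean of a regional group, so the next rule applies.
Among Obi, Okafor and Takahashi, by years accredited (higher first): Obi (18 years) before Okafor (17 years) before Takahashi (14 years).
Order: Yilmaz, Vasquez, Oyelaran, Dimitriou, Obi, Okafor, Takahashi. So position 5.

5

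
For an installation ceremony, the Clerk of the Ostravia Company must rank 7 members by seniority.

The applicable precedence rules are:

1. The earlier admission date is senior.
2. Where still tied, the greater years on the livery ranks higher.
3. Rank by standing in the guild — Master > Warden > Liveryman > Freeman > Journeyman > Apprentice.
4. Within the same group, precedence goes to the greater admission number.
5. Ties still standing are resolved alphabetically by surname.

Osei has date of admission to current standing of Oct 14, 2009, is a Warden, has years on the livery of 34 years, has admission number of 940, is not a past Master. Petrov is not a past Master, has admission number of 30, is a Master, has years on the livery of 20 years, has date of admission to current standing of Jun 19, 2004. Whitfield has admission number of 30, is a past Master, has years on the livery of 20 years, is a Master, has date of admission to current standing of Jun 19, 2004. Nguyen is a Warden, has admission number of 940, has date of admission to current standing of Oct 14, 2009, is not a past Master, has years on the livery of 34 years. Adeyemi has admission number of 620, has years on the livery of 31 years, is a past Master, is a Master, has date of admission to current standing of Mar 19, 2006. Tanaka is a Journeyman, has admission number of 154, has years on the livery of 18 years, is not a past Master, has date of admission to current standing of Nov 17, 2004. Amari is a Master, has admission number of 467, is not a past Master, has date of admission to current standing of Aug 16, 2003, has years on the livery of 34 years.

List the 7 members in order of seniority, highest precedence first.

Amari, Petrov, Whitfield, Tanaka, Adeyemi, Nguyen, Osei

By date of admission to current standing (earlier first): Amari (Aug 16, 2003); then Petrov and Whitfield (both Jun 19, 2004); then Tanaka (Nov 17, 2004); then Adeyemi (Mar 19, 2006); then Nguyen and Osei (both Oct 14, 2009).
Petrov and Whitfield both have years on the livery 20 years, so the next rule applies.
Petrov and Whitfield are each Master, so the next rule applies.
Petrov and Whitfield both have admission number 30, so the next rule applies.
Among Petrov and Whitfield, alphabetically by surname: Petrov before Whitfield.
Nguyen and Osei both have years on the livery 34 years, so the next rule applies.
Nguyen and Osei are each Warden, so the next rule applies.
Nguyen and Osei both have admission number 940, so the next rule applies.
Among Nguyen and Osei, alphabetically by surname: Nguyen before Osei.
Full order: Amari, Petrov, Whitfield, Tanaka, Adeyemi, Nguyen, Osei.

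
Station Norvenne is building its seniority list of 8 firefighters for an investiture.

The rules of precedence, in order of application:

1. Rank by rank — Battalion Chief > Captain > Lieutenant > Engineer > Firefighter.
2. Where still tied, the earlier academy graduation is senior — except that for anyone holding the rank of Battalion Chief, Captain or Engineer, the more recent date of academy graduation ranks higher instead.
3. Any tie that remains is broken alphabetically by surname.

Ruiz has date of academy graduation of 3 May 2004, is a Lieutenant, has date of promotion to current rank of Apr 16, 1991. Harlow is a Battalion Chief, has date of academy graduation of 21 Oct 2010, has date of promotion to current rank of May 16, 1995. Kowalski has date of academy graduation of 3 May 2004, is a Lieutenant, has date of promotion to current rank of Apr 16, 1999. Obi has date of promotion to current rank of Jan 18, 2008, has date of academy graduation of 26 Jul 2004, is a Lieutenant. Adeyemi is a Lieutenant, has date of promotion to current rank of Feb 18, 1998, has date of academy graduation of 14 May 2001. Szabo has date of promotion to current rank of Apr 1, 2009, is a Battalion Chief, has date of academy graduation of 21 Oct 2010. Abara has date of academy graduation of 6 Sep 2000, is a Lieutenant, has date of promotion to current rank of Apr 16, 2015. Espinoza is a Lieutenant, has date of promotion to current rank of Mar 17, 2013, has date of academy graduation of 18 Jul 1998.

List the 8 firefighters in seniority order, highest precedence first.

Harlow, Szabo, Espinoza, Abara, Adeyemi, Kowalski, Ruiz, Obi

By rank: Harlow and Szabo (Battalion Chief); then Espinoza, Abara, Adeyemi, Kowalski, Ruiz and Obi (Lieutenant).
Harlow and Szabo both have date of academy graduation 21 Oct 2010, so the next rule applies.
Among Harlow and Szabo, alphabetically by surname: Harlow before Szabo.
Among Espinoza, Abara, Adeyemi, Kowalski, Ruiz and Obi, by date of academy graduation (earlier first): Espinoza (18 Jul 1998) before Abara (6 Sep 2000) before Adeyemi (14 May 2001) before Kowalski and Ruiz (3 May 2004) before Obi (26 Jul 2004).
Among Kowalski and Ruiz, alphabetically by surname: Kowalski before Ruiz.
Full order: Harlow, Szabo, Espinoza, Abara, Adeyemi, Kowalski, Ruiz, Obi.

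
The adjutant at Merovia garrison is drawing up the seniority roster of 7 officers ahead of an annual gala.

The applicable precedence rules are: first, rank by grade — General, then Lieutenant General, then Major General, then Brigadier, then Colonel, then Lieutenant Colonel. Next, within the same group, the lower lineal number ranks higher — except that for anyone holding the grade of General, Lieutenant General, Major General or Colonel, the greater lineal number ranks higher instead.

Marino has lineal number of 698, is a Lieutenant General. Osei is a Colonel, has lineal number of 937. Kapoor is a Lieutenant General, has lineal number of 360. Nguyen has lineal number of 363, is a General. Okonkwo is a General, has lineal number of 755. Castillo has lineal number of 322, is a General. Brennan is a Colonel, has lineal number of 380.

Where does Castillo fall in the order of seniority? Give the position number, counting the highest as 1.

By grade: Okonkwo, Nguyen and Castillo (General); then Marino and Kapoor (Lieutenant General); then Osei and Brennan (Colonel).
Among Okonkwo, Nguyen and Castillo, by lineal number (higher first) (reversed rule for this group): Okonkwo (755) before Nguyen (363) before Castillo (322).
Among Marino and Kapoor, by lineal number (higher first) (reversed rule for this group): Marino (698) before Kapoor (360).
Among Osei and Brennan, by lineal number (higher first) (reversed rule for this group): Osei (937) before Brennan (380).
Order: Okonkwo, Nguyen, Castillo, Marino, Kapoor, Osei, Brennan. So position 3.

3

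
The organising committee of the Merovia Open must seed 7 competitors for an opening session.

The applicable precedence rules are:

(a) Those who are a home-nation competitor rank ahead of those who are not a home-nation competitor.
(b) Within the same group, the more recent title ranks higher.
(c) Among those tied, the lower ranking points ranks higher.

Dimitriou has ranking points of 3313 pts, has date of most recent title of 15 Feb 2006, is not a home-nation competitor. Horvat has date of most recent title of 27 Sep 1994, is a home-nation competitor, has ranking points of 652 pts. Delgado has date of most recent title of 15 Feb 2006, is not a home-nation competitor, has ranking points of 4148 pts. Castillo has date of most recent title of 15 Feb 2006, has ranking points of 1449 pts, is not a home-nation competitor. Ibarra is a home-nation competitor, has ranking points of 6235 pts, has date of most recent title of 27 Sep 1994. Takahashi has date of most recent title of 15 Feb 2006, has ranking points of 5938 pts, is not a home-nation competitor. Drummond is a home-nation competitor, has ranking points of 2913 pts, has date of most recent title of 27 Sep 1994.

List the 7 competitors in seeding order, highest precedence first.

By the first rule: Horvat, Drummond and Ibarra (each a home-nation competitor); then Castillo, Dimitriou, Delgado and Takahashi (each not a home-nation competitor).
Horvat, Drummond and Ibarra all have date of most recent title 27 Sep 1994, so the next rule applies.
Among Horvat, Drummond and Ibarra, by ranking points (lower first): Horvat (652 pts) before Drummond (2913 pts) before Ibarra (6235 pts).
Castillo, Dimitriou, Delgado and Takahashi all have date of most recent title 15 Feb 2006, so the next rule applies.
Among Castillo, Dimitriou, Delgado and Takahashi, by ranking points (lower first): Castillo (1449 pts) before Dimitriou (3313 pts) before Delgado (4148 pts) before Takahashi (5938 pts).
Full order: Horvat, Drummond, Ibarra, Castillo, Dimitriou, Delgado, Takahashi.

Horvat, Drummond, Ibarra, Castillo, Dimitriou, Delgado, Takahashi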